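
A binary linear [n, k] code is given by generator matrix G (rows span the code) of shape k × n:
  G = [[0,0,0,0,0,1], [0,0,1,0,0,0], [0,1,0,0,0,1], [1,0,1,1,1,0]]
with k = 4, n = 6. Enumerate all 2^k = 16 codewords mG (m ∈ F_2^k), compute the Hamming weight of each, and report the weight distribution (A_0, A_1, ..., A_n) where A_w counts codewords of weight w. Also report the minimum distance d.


Weight distribution: A_0 = 1, A_1 = 3, A_2 = 3, A_3 = 2, A_4 = 3, A_5 = 3, A_6 = 1. Minimum distance d = 1.

Enumerate all 2^4 = 16 messages m ∈ F_2^4.
For each, compute codeword c = mG in F_2^6, then tally its weight.
  m = 0000 → c = 000000, weight = 0.
  m = 1000 → c = 000001, weight = 1.
  m = 0100 → c = 001000, weight = 1.
  m = 1100 → c = 001001, weight = 2.
  m = 0010 → c = 010001, weight = 2.
  m = 1010 → c = 010000, weight = 1.
  m = 0110 → c = 011001, weight = 3.
  m = 1110 → c = 011000, weight = 2.
  m = 0001 → c = 101110, weight = 4.
  m = 1001 → c = 101111, weight = 5.
  m = 0101 → c = 100110, weight = 3.
  m = 1101 → c = 100111, weight = 4.
  m = 0011 → c = 111111, weight = 6.
  m = 1011 → c = 111110, weight = 5.
  m = 0111 → c = 110111, weight = 5.
  m = 1111 → c = 110110, weight = 4.
Tally weights:
  weight 0: 1 codewords.
  weight 1: 3 codewords.
  weight 2: 3 codewords.
  weight 3: 2 codewords.
  weight 4: 3 codewords.
  weight 5: 3 codewords.
  weight 6: 1 codewords.
Minimum distance d = smallest w > 0 with A_w > 0 = 1.
Sanity: Σ A_w = 16 = 2^4 = 16 ✓.


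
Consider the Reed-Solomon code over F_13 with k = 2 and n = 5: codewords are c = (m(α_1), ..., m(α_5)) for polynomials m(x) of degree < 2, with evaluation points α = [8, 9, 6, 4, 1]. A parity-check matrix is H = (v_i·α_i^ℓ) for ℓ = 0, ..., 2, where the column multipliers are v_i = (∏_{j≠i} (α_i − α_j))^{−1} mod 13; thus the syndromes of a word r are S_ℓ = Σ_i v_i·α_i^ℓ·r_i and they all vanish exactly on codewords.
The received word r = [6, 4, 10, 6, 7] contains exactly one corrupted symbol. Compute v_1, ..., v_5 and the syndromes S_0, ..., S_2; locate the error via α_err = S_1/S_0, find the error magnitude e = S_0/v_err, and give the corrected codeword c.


S = (7, 2, 8), error at position 4, error magnitude e = 5, c = [6, 4, 10, 1, 7].

Step 1: column multipliers v_i = (∏_{j≠i}(α_i − α_j))^{−1} mod 13.
  i = 1 (α = 8): (8−9)(8−6)(8−4)(8−1) = (−1)·2·4·7 = −56 ≡ 9, so v_1 = 9^{−1} = 3 (mod 13).
  i = 2 (α = 9): (9−8)(9−6)(9−4)(9−1) = 1·3·5·8 = 120 ≡ 3, so v_2 = 3^{−1} = 9 (mod 13).
  i = 3 (α = 6): (6−8)(6−9)(6−4)(6−1) = (−2)·(−3)·2·5 = 60 ≡ 8, so v_3 = 8^{−1} = 5 (mod 13).
  i = 4 (α = 4): (4−8)(4−9)(4−6)(4−1) = (−4)·(−5)·(−2)·3 = −120 ≡ 10, so v_4 = 10^{−1} = 4 (mod 13).
  i = 5 (α = 1): (1−8)(1−9)(1−6)(1−4) = (−7)·(−8)·(−5)·(−3) = 840 ≡ 8, so v_5 = 8^{−1} = 5 (mod 13).
  v = [3, 9, 5, 4, 5].
Step 2: syndromes of r = [6, 4, 10, 6, 7] (all sums mod 13).
  S_0 = Σ v_i r_i = 3·6 + 9·4 + 5·10 + 4·6 + 5·7 = 163 ≡ 7.
  S_1 = Σ v_i α_i r_i = 3·8·6 + 9·9·4 + 5·6·10 + 4·4·6 + 5·1·7 = 899 ≡ 2.
  α_i^2 mod 13 = [12, 3, 10, 3, 1].
  S_2 = Σ v_i α_i^2 r_i = 3·12·6 + 9·3·4 + 5·10·10 + 4·3·6 + 5·1·7 = 931 ≡ 8.
  S = (7, 2, 8) ≠ 0, so r is not a codeword (an error is present).
Step 3: locate the error. For a single error e at position i, S_ℓ = v_i·e·α_i^ℓ, so α_err = S_1/S_0.
  S_0^{−1} = 7^{−1} = 2 (mod 13), so α_err = 2·2 = 4 ≡ 4 = α_4. Error position i = 4.
  Consistency check: S_2/S_1 = 8·7 = 56 ≡ 4 = α_err ✓ (single-error assumption holds).
Step 4: error magnitude e = S_0/v_4 = S_0·∏_{j≠4}(α_4 − α_j) = 7·10 = 70 ≡ 5 (mod 13).
Step 5: correct position 4: c_4 = r_4 − e = 6 − 5 ≡ 1 (mod 13). Hence c = [6, 4, 10, 1, 7].
  Check: interpolating c through the α_i gives m(x) = 9 + 11·x (degree < 2) with m(α_i) = c_i for every i, so c is indeed a codeword.


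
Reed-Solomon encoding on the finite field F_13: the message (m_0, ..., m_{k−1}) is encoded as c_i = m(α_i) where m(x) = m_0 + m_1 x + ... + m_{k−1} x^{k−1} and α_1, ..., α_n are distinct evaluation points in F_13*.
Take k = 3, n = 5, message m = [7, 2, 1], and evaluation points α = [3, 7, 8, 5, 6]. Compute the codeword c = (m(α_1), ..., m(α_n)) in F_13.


c = [9, 5, 9, 3, 3]

Message polynomial: m(x) = 7 + 2·x + 1·x^2 (mod 13).
For each evaluation point α_i, compute m(α_i) mod 13:
  α_1 = 3: Horner steps 1 → 5 → 9, so m(3) = 9.
  α_2 = 7: Horner steps 1 → 9 → 5, so m(7) = 5.
  α_3 = 8: Horner steps 1 → 10 → 9, so m(8) = 9.
  α_4 = 5: Horner steps 1 → 7 → 3, so m(5) = 3.
  α_5 = 6: Horner steps 1 → 8 → 3, so m(6) = 3.
Codeword c = [9, 5, 9, 3, 3] ∈ F_13^5.


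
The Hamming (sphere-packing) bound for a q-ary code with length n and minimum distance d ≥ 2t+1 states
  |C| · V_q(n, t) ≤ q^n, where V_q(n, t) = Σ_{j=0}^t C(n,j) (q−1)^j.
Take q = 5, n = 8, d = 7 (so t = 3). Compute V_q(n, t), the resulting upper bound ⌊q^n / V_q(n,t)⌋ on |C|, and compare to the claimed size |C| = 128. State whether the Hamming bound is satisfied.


V_q(n, t) = 4065, q^n = 390625, Hamming bound = 96, |C| = 128 > bound (violated).

Step 1: Compute V_q(n, t) = Σ_{j=0}^3 C(n, j) (q−1)^j.
  j = 0: C(8,0)·(4)^0 = 1·1 = 1.
  j = 1: C(8,1)·(4)^1 = 8·4 = 32.
  j = 2: C(8,2)·(4)^2 = 28·16 = 448.
  j = 3: C(8,3)·(4)^3 = 56·64 = 3584.
  V_q(n, t) = 1 + 32 + 448 + 3584 = 4065.
Step 2: q^n = 5^8 = 390625.
Step 3: Hamming bound ⌊q^n / V_q(n,t)⌋ = ⌊390625/4065⌋ = 96.
Step 4: Compare |C| = 128 to 96: violated.
The claimed |C| lies above the Hamming bound, so no 5-ary code of length 8 with d ≥ 7 can have 128 codewords.


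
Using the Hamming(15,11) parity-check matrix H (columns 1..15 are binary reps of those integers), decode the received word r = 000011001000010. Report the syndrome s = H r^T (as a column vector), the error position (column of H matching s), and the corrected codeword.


s = (0, 1, 0, 0)^T, error position = 4, corrected codeword c = 000111001000010

Compute s = H r^T mod 2 one row at a time:
  s_1 = 0 + 1 + 0 + 0 + 0 + 0 + 1 + 0 = 2 ≡ 0 (mod 2).
  s_2 = 0 + 1 + 1 + 0 + 0 + 0 + 1 + 0 = 3 ≡ 1 (mod 2).
  s_3 = 0 + 0 + 1 + 0 + 0 + 0 + 1 + 0 = 2 ≡ 0 (mod 2).
  s_4 = 0 + 0 + 1 + 0 + 1 + 0 + 0 + 0 = 2 ≡ 0 (mod 2).
s = (0, 1, 0, 0)^T — this equals column 4 of H (binary 0100), so error is at position 4.
Correct: flip bit 4 of r = 000011001000010 to get c = 000111001000010.


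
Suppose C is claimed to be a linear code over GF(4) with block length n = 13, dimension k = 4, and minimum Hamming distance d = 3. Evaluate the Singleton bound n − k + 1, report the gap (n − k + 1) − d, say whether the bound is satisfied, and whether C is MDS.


Singleton RHS = n − k + 1 = 10, slack = 7, bound satisfied, not MDS.

Singleton bound: d ≤ n − k + 1.
Here n = 13, k = 4, so n − k + 1 = 10.
Given d = 3, check d ≤ 10: YES.
Slack = (n − k + 1) − d = 7.
The code is NOT MDS (slack = 7 > 0).
Description: the claimed parameters are [13, 4, 3]_4; such a code would be non-MDS.


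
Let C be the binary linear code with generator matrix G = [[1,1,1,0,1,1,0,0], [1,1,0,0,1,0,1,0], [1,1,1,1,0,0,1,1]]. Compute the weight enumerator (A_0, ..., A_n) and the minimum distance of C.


Weight distribution: A_0 = 1, A_3 = 1, A_4 = 2, A_5 = 3, A_6 = 1. Minimum distance d = 3.

Enumerate all 2^3 = 8 messages m ∈ F_2^3.
For each, compute codeword c = mG in F_2^8, then tally its weight.
  m = 000 → c = 00000000, weight = 0.
  m = 100 → c = 11101100, weight = 5.
  m = 010 → c = 11001010, weight = 4.
  m = 110 → c = 00100110, weight = 3.
  m = 001 → c = 11110011, weight = 6.
  m = 101 → c = 00011111, weight = 5.
  m = 011 → c = 00111001, weight = 4.
  m = 111 → c = 11010101, weight = 5.
Tally weights:
  weight 0: 1 codewords.
  weight 3: 1 codewords.
  weight 4: 2 codewords.
  weight 5: 3 codewords.
  weight 6: 1 codewords.
Minimum distance d = smallest w > 0 with A_w > 0 = 3.
Sanity: Σ A_w = 8 = 2^3 = 8 ✓.


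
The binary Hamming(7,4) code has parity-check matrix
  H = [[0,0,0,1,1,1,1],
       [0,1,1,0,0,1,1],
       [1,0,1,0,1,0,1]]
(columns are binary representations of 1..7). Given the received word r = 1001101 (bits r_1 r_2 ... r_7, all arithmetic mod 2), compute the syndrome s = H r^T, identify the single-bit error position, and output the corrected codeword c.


s = (1, 1, 1)^T, error position = 7, corrected codeword c = 1001100

Compute s = H r^T mod 2 one row at a time:
  s_1 = 1 + 1 + 0 + 1 = 3 ≡ 1 (mod 2).
  s_2 = 0 + 0 + 0 + 1 = 1 ≡ 1 (mod 2).
  s_3 = 1 + 0 + 1 + 1 = 3 ≡ 1 (mod 2).
s = (1, 1, 1)^T — this equals column 7 of H (binary 111), so error is at position 7.
Correct: flip bit 7 of r = 1001101 to get c = 1001100.


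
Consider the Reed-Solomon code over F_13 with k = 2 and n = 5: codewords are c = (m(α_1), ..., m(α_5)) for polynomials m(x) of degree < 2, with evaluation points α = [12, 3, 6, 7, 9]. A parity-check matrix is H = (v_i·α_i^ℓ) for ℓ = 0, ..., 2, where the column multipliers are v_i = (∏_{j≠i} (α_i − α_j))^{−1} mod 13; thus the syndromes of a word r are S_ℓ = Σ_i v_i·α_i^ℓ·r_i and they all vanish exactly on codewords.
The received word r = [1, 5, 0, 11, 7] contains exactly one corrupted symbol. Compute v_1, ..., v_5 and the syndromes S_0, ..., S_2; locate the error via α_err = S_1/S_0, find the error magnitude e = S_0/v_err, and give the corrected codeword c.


S = (7, 8, 11), error at position 2, error magnitude e = 12, c = [1, 6, 0, 11, 7].

Step 1: column multipliers v_i = (∏_{j≠i}(α_i − α_j))^{−1} mod 13.
  i = 1 (α = 12): (12−3)(12−6)(12−7)(12−9) = 9·6·5·3 = 810 ≡ 4, so v_1 = 4^{−1} = 10 (mod 13).
  i = 2 (α = 3): (3−12)(3−6)(3−7)(3−9) = (−9)·(−3)·(−4)·(−6) = 648 ≡ 11, so v_2 = 11^{−1} = 6 (mod 13).
  i = 3 (α = 6): (6−12)(6−3)(6−7)(6−9) = (−6)·3·(−1)·(−3) = −54 ≡ 11, so v_3 = 11^{−1} = 6 (mod 13).
  i = 4 (α = 7): (7−12)(7−3)(7−6)(7−9) = (−5)·4·1·(−2) = 40 ≡ 1, so v_4 = 1^{−1} = 1 (mod 13).
  i = 5 (α = 9): (9−12)(9−3)(9−6)(9−7) = (−3)·6·3·2 = −108 ≡ 9, so v_5 = 9^{−1} = 3 (mod 13).
  v = [10, 6, 6, 1, 3].
Step 2: syndromes of r = [1, 5, 0, 11, 7] (all sums mod 13).
  S_0 = Σ v_i r_i = 10·1 + 6·5 + 6·0 + 1·11 + 3·7 = 72 ≡ 7.
  S_1 = Σ v_i α_i r_i = 10·12·1 + 6·3·5 + 6·6·0 + 1·7·11 + 3·9·7 = 476 ≡ 8.
  α_i^2 mod 13 = [1, 9, 10, 10, 3].
  S_2 = Σ v_i α_i^2 r_i = 10·1·1 + 6·9·5 + 6·10·0 + 1·10·11 + 3·3·7 = 453 ≡ 11.
  S = (7, 8, 11) ≠ 0, so r is not a codeword (an error is present).
Step 3: locate the error. For a single error e at position i, S_ℓ = v_i·e·α_i^ℓ, so α_err = S_1/S_0.
  S_0^{−1} = 7^{−1} = 2 (mod 13), so α_err = 8·2 = 16 ≡ 3 = α_2. Error position i = 2.
  Consistency check: S_2/S_1 = 11·5 = 55 ≡ 3 = α_err ✓ (single-error assumption holds).
Step 4: error magnitude e = S_0/v_2 = S_0·∏_{j≠2}(α_2 − α_j) = 7·11 = 77 ≡ 12 (mod 13).
Step 5: correct position 2: c_2 = r_2 − e = 5 − 12 ≡ 6 (mod 13). Hence c = [1, 6, 0, 11, 7].
  Check: interpolating c through the α_i gives m(x) = 12 + 11·x (degree < 2) with m(α_i) = c_i for every i, so c is indeed a codeword.


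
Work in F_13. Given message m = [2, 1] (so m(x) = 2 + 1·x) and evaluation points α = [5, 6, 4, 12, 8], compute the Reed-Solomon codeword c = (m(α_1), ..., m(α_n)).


c = [7, 8, 6, 1, 10]

Message polynomial: m(x) = 2 + 1·x (mod 13).
For each evaluation point α_i, compute m(α_i) mod 13:
  α_1 = 5: Horner steps 1 → 7, so m(5) = 7.
  α_2 = 6: Horner steps 1 → 8, so m(6) = 8.
  α_3 = 4: Horner steps 1 → 6, so m(4) = 6.
  α_4 = 12: Horner steps 1 → 1, so m(12) = 1.
  α_5 = 8: Horner steps 1 → 10, so m(8) = 10.
Codeword c = [7, 8, 6, 1, 10] ∈ F_13^5.


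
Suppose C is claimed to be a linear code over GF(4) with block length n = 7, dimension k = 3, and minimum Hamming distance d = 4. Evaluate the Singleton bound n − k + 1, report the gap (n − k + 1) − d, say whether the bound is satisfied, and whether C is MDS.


Singleton RHS = n − k + 1 = 5, slack = 1, bound satisfied, not MDS.

Singleton bound: d ≤ n − k + 1.
Here n = 7, k = 3, so n − k + 1 = 5.
Given d = 4, check d ≤ 5: YES.
Slack = (n − k + 1) − d = 1.
The code is NOT MDS (slack = 1 > 0).
Description: the claimed parameters are [7, 3, 4]_4; such a code would be non-MDS.


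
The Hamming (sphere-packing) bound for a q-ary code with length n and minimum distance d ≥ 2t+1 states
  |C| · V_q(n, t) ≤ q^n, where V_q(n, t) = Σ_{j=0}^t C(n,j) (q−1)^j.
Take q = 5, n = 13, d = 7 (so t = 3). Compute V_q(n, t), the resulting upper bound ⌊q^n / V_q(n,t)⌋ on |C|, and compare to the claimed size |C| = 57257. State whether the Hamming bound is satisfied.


V_q(n, t) = 19605, q^n = 1220703125, Hamming bound = 62264, |C| = 57257 ≤ bound (satisfied).

Step 1: Compute V_q(n, t) = Σ_{j=0}^3 C(n, j) (q−1)^j.
  j = 0: C(13,0)·(4)^0 = 1·1 = 1.
  j = 1: C(13,1)·(4)^1 = 13·4 = 52.
  j = 2: C(13,2)·(4)^2 = 78·16 = 1248.
  j = 3: C(13,3)·(4)^3 = 286·64 = 18304.
  V_q(n, t) = 1 + 52 + 1248 + 18304 = 19605.
Step 2: q^n = 5^13 = 1220703125.
Step 3: Hamming bound ⌊q^n / V_q(n,t)⌋ = ⌊1220703125/19605⌋ = 62264.
Step 4: Compare |C| = 57257 to 62264: satisfied.
The claimed |C| lies below the Hamming bound.


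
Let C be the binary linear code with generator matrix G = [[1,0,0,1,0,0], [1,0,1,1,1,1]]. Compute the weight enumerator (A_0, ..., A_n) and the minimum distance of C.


Weight distribution: A_0 = 1, A_2 = 1, A_3 = 1, A_5 = 1. Minimum distance d = 2.

Enumerate all 2^2 = 4 messages m ∈ F_2^2.
For each, compute codeword c = mG in F_2^6, then tally its weight.
  m = 00 → c = 000000, weight = 0.
  m = 10 → c = 100100, weight = 2.
  m = 01 → c = 101111, weight = 5.
  m = 11 → c = 001011, weight = 3.
Tally weights:
  weight 0: 1 codewords.
  weight 2: 1 codewords.
  weight 3: 1 codewords.
  weight 5: 1 codewords.
Minimum distance d = smallest w > 0 with A_w > 0 = 2.
Sanity: Σ A_w = 4 = 2^2 = 4 ✓.


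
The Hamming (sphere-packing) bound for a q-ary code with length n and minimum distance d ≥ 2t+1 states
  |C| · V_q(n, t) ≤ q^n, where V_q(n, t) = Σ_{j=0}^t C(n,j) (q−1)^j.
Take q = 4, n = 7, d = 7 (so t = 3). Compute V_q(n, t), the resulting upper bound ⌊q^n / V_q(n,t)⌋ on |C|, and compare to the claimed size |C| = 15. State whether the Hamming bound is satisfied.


V_q(n, t) = 1156, q^n = 16384, Hamming bound = 14, |C| = 15 > bound (violated).

Step 1: Compute V_q(n, t) = Σ_{j=0}^3 C(n, j) (q−1)^j.
  j = 0: C(7,0)·(3)^0 = 1·1 = 1.
  j = 1: C(7,1)·(3)^1 = 7·3 = 21.
  j = 2: C(7,2)·(3)^2 = 21·9 = 189.
  j = 3: C(7,3)·(3)^3 = 35·27 = 945.
  V_q(n, t) = 1 + 21 + 189 + 945 = 1156.
Step 2: q^n = 4^7 = 16384.
Step 3: Hamming bound ⌊q^n / V_q(n,t)⌋ = ⌊16384/1156⌋ = 14.
Step 4: Compare |C| = 15 to 14: violated.
The claimed |C| lies above the Hamming bound, so no 4-ary code of length 7 with d ≥ 7 can have 15 codewords.


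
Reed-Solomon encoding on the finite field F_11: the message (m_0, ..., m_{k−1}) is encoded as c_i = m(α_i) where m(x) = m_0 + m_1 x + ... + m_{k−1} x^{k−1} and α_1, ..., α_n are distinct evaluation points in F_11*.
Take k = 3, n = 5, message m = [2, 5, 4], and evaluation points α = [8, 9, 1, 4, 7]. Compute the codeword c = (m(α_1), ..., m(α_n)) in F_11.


c = [1, 8, 0, 9, 2]

Message polynomial: m(x) = 2 + 5·x + 4·x^2 (mod 11).
For each evaluation point α_i, compute m(α_i) mod 11:
  α_1 = 8: Horner steps 4 → 4 → 1, so m(8) = 1.
  α_2 = 9: Horner steps 4 → 8 → 8, so m(9) = 8.
  α_3 = 1: Horner steps 4 → 9 → 0, so m(1) = 0.
  α_4 = 4: Horner steps 4 → 10 → 9, so m(4) = 9.
  α_5 = 7: Horner steps 4 → 0 → 2, so m(7) = 2.
Codeword c = [1, 8, 0, 9, 2] ∈ F_11^5.


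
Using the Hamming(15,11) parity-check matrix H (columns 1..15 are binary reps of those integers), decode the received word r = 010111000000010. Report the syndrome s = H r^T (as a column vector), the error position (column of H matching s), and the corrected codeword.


s = (1, 0, 1, 1)^T, error position = 11, corrected codeword c = 010111000010010

Compute s = H r^T mod 2 one row at a time:
  s_1 = 0 + 0 + 0 + 0 + 0 + 0 + 1 + 0 = 1 ≡ 1 (mod 2).
  s_2 = 1 + 1 + 1 + 0 + 0 + 0 + 1 + 0 = 4 ≡ 0 (mod 2).
  s_3 = 1 + 0 + 1 + 0 + 0 + 0 + 1 + 0 = 3 ≡ 1 (mod 2).
  s_4 = 0 + 0 + 1 + 0 + 0 + 0 + 0 + 0 = 1 ≡ 1 (mod 2).
s = (1, 0, 1, 1)^T — this equals column 11 of H (binary 1011), so error is at position 11.
Correct: flip bit 11 of r = 010111000000010 to get c = 010111000010010.


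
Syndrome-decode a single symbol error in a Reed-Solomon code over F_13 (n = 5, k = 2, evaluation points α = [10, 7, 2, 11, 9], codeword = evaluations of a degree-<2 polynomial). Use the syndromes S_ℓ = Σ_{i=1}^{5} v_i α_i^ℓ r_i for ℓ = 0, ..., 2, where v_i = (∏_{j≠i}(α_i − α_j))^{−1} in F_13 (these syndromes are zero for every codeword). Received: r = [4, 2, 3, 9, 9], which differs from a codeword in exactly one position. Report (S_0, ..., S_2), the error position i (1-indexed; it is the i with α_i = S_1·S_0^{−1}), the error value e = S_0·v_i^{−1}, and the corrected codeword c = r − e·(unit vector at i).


S = (5, 6, 2), error at position 5, error magnitude e = 10, c = [4, 2, 3, 9, 12].

Step 1: column multipliers v_i = (∏_{j≠i}(α_i − α_j))^{−1} mod 13.
  i = 1 (α = 10): (10−7)(10−2)(10−11)(10−9) = 3·8·(−1)·1 = −24 ≡ 2, so v_1 = 2^{−1} = 7 (mod 13).
  i = 2 (α = 7): (7−10)(7−2)(7−11)(7−9) = (−3)·5·(−4)·(−2) = −120 ≡ 10, so v_2 = 10^{−1} = 4 (mod 13).
  i = 3 (α = 2): (2−10)(2−7)(2−11)(2−9) = (−8)·(−5)·(−9)·(−7) = 2520 ≡ 11, so v_3 = 11^{−1} = 6 (mod 13).
  i = 4 (α = 11): (11−10)(11−7)(11−2)(11−9) = 1·4·9·2 = 72 ≡ 7, so v_4 = 7^{−1} = 2 (mod 13).
  i = 5 (α = 9): (9−10)(9−7)(9−2)(9−11) = (−1)·2·7·(−2) = 28 ≡ 2, so v_5 = 2^{−1} = 7 (mod 13).
  v = [7, 4, 6, 2, 7].
Step 2: syndromes of r = [4, 2, 3, 9, 9] (all sums mod 13).
  S_0 = Σ v_i r_i = 7·4 + 4·2 + 6·3 + 2·9 + 7·9 = 135 ≡ 5.
  S_1 = Σ v_i α_i r_i = 7·10·4 + 4·7·2 + 6·2·3 + 2·11·9 + 7·9·9 = 1137 ≡ 6.
  α_i^2 mod 13 = [9, 10, 4, 4, 3].
  S_2 = Σ v_i α_i^2 r_i = 7·9·4 + 4·10·2 + 6·4·3 + 2·4·9 + 7·3·9 = 665 ≡ 2.
  S = (5, 6, 2) ≠ 0, so r is not a codeword (an error is present).
Step 3: locate the error. For a single error e at position i, S_ℓ = v_i·e·α_i^ℓ, so α_err = S_1/S_0.
  S_0^{−1} = 5^{−1} = 8 (mod 13), so α_err = 6·8 = 48 ≡ 9 = α_5. Error position i = 5.
  Consistency check: S_2/S_1 = 2·11 = 22 ≡ 9 = α_err ✓ (single-error assumption holds).
Step 4: error magnitude e = S_0/v_5 = S_0·∏_{j≠5}(α_5 − α_j) = 5·2 = 10 ≡ 10 (mod 13).
Step 5: correct position 5: c_5 = r_5 − e = 9 − 10 ≡ 12 (mod 13). Hence c = [4, 2, 3, 9, 12].
  Check: interpolating c through the α_i gives m(x) = 6 + 5·x (degree < 2) with m(α_i) = c_i for every i, so c is indeed a codeword.


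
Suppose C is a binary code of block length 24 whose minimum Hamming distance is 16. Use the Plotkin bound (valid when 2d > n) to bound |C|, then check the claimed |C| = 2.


Plotkin bound M ≤ 4; given |C| = 2 ≤ bound (satisfied).

Check applicability: 2d = 32, n = 24.
2d − n = 8 > 0, so Plotkin applies.
Compute d/(2d−n) = 16/8 ≈ 2.0000.
⌊d/(2d−n)⌋ = 2.
Plotkin bound: M ≤ 2·2 = 4.
Given |C| = 2, check: satisfied.
This |C| is below the Plotkin bound.


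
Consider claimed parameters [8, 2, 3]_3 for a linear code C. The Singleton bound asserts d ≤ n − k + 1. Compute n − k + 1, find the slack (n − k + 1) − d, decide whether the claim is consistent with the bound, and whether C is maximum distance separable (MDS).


Singleton RHS = n − k + 1 = 7, slack = 4, bound satisfied, not MDS.

Singleton bound: d ≤ n − k + 1.
Here n = 8, k = 2, so n − k + 1 = 7.
Given d = 3, check d ≤ 7: YES.
Slack = (n − k + 1) − d = 4.
The code is NOT MDS (slack = 4 > 0).
Description: the claimed parameters are [8, 2, 3]_3; such a code would be non-MDS.


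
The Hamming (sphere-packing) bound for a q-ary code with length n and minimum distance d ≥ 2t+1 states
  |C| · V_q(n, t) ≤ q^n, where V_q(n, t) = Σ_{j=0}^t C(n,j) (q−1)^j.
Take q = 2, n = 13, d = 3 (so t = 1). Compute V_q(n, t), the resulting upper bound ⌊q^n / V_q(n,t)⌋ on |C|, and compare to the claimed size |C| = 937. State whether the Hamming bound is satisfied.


V_q(n, t) = 14, q^n = 8192, Hamming bound = 585, |C| = 937 > bound (violated).

Step 1: Compute V_q(n, t) = Σ_{j=0}^1 C(n, j) (q−1)^j.
  j = 0: C(13,0)·(1)^0 = 1·1 = 1.
  j = 1: C(13,1)·(1)^1 = 13·1 = 13.
  V_q(n, t) = 1 + 13 = 14.
Step 2: q^n = 2^13 = 8192.
Step 3: Hamming bound ⌊q^n / V_q(n,t)⌋ = ⌊8192/14⌋ = 585.
Step 4: Compare |C| = 937 to 585: violated.
The claimed |C| lies above the Hamming bound, so no 2-ary code of length 13 with d ≥ 3 can have 937 codewords.


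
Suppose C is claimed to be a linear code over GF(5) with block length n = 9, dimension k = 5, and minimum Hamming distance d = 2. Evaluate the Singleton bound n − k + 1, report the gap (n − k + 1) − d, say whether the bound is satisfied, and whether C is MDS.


Singleton RHS = n − k + 1 = 5, slack = 3, bound satisfied, not MDS.

Singleton bound: d ≤ n − k + 1.
Here n = 9, k = 5, so n − k + 1 = 5.
Given d = 2, check d ≤ 5: YES.
Slack = (n − k + 1) − d = 3.
The code is NOT MDS (slack = 3 > 0).
Description: the claimed parameters are [9, 5, 2]_5; such a code would be non-MDS.


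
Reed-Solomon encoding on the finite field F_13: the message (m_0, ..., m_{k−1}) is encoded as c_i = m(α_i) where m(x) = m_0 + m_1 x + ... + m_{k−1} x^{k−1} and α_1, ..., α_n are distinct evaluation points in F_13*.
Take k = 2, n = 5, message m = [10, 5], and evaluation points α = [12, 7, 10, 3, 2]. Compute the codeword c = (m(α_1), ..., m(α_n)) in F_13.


c = [5, 6, 8, 12, 7]

Message polynomial: m(x) = 10 + 5·x (mod 13).
For each evaluation point α_i, compute m(α_i) mod 13:
  α_1 = 12: Horner steps 5 → 5, so m(12) = 5.
  α_2 = 7: Horner steps 5 → 6, so m(7) = 6.
  α_3 = 10: Horner steps 5 → 8, so m(10) = 8.
  α_4 = 3: Horner steps 5 → 12, so m(3) = 12.
  α_5 = 2: Horner steps 5 → 7, so m(2) = 7.
Codeword c = [5, 6, 8, 12, 7] ∈ F_13^5.


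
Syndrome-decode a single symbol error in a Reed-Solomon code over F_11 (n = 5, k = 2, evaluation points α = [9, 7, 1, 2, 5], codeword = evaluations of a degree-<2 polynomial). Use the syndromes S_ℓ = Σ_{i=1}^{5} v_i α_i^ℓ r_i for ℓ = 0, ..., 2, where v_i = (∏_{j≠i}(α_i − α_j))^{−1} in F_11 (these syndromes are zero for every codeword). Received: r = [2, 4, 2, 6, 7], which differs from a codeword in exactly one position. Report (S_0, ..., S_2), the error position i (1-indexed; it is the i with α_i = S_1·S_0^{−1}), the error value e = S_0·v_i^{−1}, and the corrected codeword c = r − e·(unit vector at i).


S = (7, 8, 6), error at position 1, error magnitude e = 1, c = [1, 4, 2, 6, 7].

Step 1: column multipliers v_i = (∏_{j≠i}(α_i − α_j))^{−1} mod 11.
  i = 1 (α = 9): (9−7)(9−1)(9−2)(9−5) = 2·8·7·4 = 448 ≡ 8, so v_1 = 8^{−1} = 7 (mod 11).
  i = 2 (α = 7): (7−9)(7−1)(7−2)(7−5) = (−2)·6·5·2 = −120 ≡ 1, so v_2 = 1^{−1} = 1 (mod 11).
  i = 3 (α = 1): (1−9)(1−7)(1−2)(1−5) = (−8)·(−6)·(−1)·(−4) = 192 ≡ 5, so v_3 = 5^{−1} = 9 (mod 11).
  i = 4 (α = 2): (2−9)(2−7)(2−1)(2−5) = (−7)·(−5)·1·(−3) = −105 ≡ 5, so v_4 = 5^{−1} = 9 (mod 11).
  i = 5 (α = 5): (5−9)(5−7)(5−1)(5−2) = (−4)·(−2)·4·3 = 96 ≡ 8, so v_5 = 8^{−1} = 7 (mod 11).
  v = [7, 1, 9, 9, 7].
Step 2: syndromes of r = [2, 4, 2, 6, 7] (all sums mod 11).
  S_0 = Σ v_i r_i = 7·2 + 1·4 + 9·2 + 9·6 + 7·7 = 139 ≡ 7.
  S_1 = Σ v_i α_i r_i = 7·9·2 + 1·7·4 + 9·1·2 + 9·2·6 + 7·5·7 = 525 ≡ 8.
  α_i^2 mod 11 = [4, 5, 1, 4, 3].
  S_2 = Σ v_i α_i^2 r_i = 7·4·2 + 1·5·4 + 9·1·2 + 9·4·6 + 7·3·7 = 457 ≡ 6.
  S = (7, 8, 6) ≠ 0, so r is not a codeword (an error is present).
Step 3: locate the error. For a single error e at position i, S_ℓ = v_i·e·α_i^ℓ, so α_err = S_1/S_0.
  S_0^{−1} = 7^{−1} = 8 (mod 11), so α_err = 8·8 = 64 ≡ 9 = α_1. Error position i = 1.
  Consistency check: S_2/S_1 = 6·7 = 42 ≡ 9 = α_err ✓ (single-error assumption holds).
Step 4: error magnitude e = S_0/v_1 = S_0·∏_{j≠1}(α_1 − α_j) = 7·8 = 56 ≡ 1 (mod 11).
Step 5: correct position 1: c_1 = r_1 − e = 2 − 1 ≡ 1 (mod 11). Hence c = [1, 4, 2, 6, 7].
  Check: interpolating c through the α_i gives m(x) = 9 + 4·x (degree < 2) with m(α_i) = c_i for every i, so c is indeed a codeword.


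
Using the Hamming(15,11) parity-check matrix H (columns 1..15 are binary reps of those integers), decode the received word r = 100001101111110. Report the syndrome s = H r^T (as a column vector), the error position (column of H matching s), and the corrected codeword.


s = (0, 1, 1, 1)^T, error position = 7, corrected codeword c = 100001001111110

Compute s = H r^T mod 2 one row at a time:
  s_1 = 0 + 1 + 1 + 1 + 1 + 1 + 1 + 0 = 6 ≡ 0 (mod 2).
  s_2 = 0 + 0 + 1 + 1 + 1 + 1 + 1 + 0 = 5 ≡ 1 (mod 2).
  s_3 = 0 + 0 + 1 + 1 + 1 + 1 + 1 + 0 = 5 ≡ 1 (mod 2).
  s_4 = 1 + 0 + 0 + 1 + 1 + 1 + 1 + 0 = 5 ≡ 1 (mod 2).
s = (0, 1, 1, 1)^T — this equals column 7 of H (binary 0111), so error is at position 7.
Correct: flip bit 7 of r = 100001101111110 to get c = 100001001111110.


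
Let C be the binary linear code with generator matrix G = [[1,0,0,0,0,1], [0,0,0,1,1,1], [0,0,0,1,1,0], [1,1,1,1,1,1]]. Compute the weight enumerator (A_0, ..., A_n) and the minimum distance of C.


Weight distribution: A_0 = 1, A_1 = 2, A_2 = 3, A_3 = 4, A_4 = 3, A_5 = 2, A_6 = 1. Minimum distance d = 1.

Enumerate all 2^4 = 16 messages m ∈ F_2^4.
For each, compute codeword c = mG in F_2^6, then tally its weight.
  m = 0000 → c = 000000, weight = 0.
  m = 1000 → c = 100001, weight = 2.
  m = 0100 → c = 000111, weight = 3.
  m = 1100 → c = 100110, weight = 3.
  m = 0010 → c = 000110, weight = 2.
  m = 1010 → c = 100111, weight = 4.
  m = 0110 → c = 000001, weight = 1.
  m = 1110 → c = 100000, weight = 1.
  m = 0001 → c = 111111, weight = 6.
  m = 1001 → c = 011110, weight = 4.
  m = 0101 → c = 111000, weight = 3.
  m = 1101 → c = 011001, weight = 3.
  m = 0011 → c = 111001, weight = 4.
  m = 1011 → c = 011000, weight = 2.
  m = 0111 → c = 111110, weight = 5.
  m = 1111 → c = 011111, weight = 5.
Tally weights:
  weight 0: 1 codewords.
  weight 1: 2 codewords.
  weight 2: 3 codewords.
  weight 3: 4 codewords.
  weight 4: 3 codewords.
  weight 5: 2 codewords.
  weight 6: 1 codewords.
Minimum distance d = smallest w > 0 with A_w > 0 = 1.
Sanity: Σ A_w = 16 = 2^4 = 16 ✓.


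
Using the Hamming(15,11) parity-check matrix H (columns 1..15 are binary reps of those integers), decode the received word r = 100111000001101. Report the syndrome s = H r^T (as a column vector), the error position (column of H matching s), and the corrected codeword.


s = (1, 0, 0, 0)^T, error position = 8, corrected codeword c = 100111010001101

Compute s = H r^T mod 2 one row at a time:
  s_1 = 0 + 0 + 0 + 0 + 1 + 1 + 0 + 1 = 3 ≡ 1 (mod 2).
  s_2 = 1 + 1 + 1 + 0 + 1 + 1 + 0 + 1 = 6 ≡ 0 (mod 2).
  s_3 = 0 + 0 + 1 + 0 + 0 + 0 + 0 + 1 = 2 ≡ 0 (mod 2).
  s_4 = 1 + 0 + 1 + 0 + 0 + 0 + 1 + 1 = 4 ≡ 0 (mod 2).
s = (1, 0, 0, 0)^T — this equals column 8 of H (binary 1000), so error is at position 8.
Correct: flip bit 8 of r = 100111000001101 to get c = 100111010001101.


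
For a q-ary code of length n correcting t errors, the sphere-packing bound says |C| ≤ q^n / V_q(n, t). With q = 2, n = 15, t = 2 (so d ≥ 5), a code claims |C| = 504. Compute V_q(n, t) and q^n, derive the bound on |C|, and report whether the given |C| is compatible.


V_q(n, t) = 121, q^n = 32768, Hamming bound = 270, |C| = 504 > bound (violated).

Step 1: Compute V_q(n, t) = Σ_{j=0}^2 C(n, j) (q−1)^j.
  j = 0: C(15,0)·(1)^0 = 1·1 = 1.
  j = 1: C(15,1)·(1)^1 = 15·1 = 15.
  j = 2: C(15,2)·(1)^2 = 105·1 = 105.
  V_q(n, t) = 1 + 15 + 105 = 121.
Step 2: q^n = 2^15 = 32768.
Step 3: Hamming bound ⌊q^n / V_q(n,t)⌋ = ⌊32768/121⌋ = 270.
Step 4: Compare |C| = 504 to 270: violated.
The claimed |C| lies above the Hamming bound, so no 2-ary code of length 15 with d ≥ 5 can have 504 codewords.


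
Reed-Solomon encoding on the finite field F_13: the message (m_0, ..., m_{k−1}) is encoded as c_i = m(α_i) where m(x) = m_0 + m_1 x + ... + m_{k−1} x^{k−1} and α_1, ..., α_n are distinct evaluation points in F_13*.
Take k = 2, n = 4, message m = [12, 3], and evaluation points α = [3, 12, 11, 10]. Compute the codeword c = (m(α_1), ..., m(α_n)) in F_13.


c = [8, 9, 6, 3]

Message polynomial: m(x) = 12 + 3·x (mod 13).
For each evaluation point α_i, compute m(α_i) mod 13:
  α_1 = 3: Horner steps 3 → 8, so m(3) = 8.
  α_2 = 12: Horner steps 3 → 9, so m(12) = 9.
  α_3 = 11: Horner steps 3 → 6, so m(11) = 6.
  α_4 = 10: Horner steps 3 → 3, so m(10) = 3.
Codeword c = [8, 9, 6, 3] ∈ F_13^4.


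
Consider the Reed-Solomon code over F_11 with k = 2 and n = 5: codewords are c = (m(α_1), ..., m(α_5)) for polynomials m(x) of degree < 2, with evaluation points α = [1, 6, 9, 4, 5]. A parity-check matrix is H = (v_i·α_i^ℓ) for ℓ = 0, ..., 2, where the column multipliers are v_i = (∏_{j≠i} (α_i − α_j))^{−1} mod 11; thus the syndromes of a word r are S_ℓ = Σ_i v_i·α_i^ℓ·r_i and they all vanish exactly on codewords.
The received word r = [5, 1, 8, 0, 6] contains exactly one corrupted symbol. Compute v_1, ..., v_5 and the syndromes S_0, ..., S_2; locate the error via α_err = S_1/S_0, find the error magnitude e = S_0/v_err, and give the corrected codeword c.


S = (8, 8, 8), error at position 1, error magnitude e = 1, c = [4, 1, 8, 0, 6].

Step 1: column multipliers v_i = (∏_{j≠i}(α_i − α_j))^{−1} mod 11.
  i = 1 (α = 1): (1−6)(1−9)(1−4)(1−5) = (−5)·(−8)·(−3)·(−4) = 480 ≡ 7, so v_1 = 7^{−1} = 8 (mod 11).
  i = 2 (α = 6): (6−1)(6−9)(6−4)(6−5) = 5·(−3)·2·1 = −30 ≡ 3, so v_2 = 3^{−1} = 4 (mod 11).
  i = 3 (α = 9): (9−1)(9−6)(9−4)(9−5) = 8·3·5·4 = 480 ≡ 7, so v_3 = 7^{−1} = 8 (mod 11).
  i = 4 (α = 4): (4−1)(4−6)(4−9)(4−5) = 3·(−2)·(−5)·(−1) = −30 ≡ 3, so v_4 = 3^{−1} = 4 (mod 11).
  i = 5 (α = 5): (5−1)(5−6)(5−9)(5−4) = 4·(−1)·(−4)·1 = 16 ≡ 5, so v_5 = 5^{−1} = 9 (mod 11).
  v = [8, 4, 8, 4, 9].
Step 2: syndromes of r = [5, 1, 8, 0, 6] (all sums mod 11).
  S_0 = Σ v_i r_i = 8·5 + 4·1 + 8·8 + 4·0 + 9·6 = 162 ≡ 8.
  S_1 = Σ v_i α_i r_i = 8·1·5 + 4·6·1 + 8·9·8 + 4·4·0 + 9·5·6 = 910 ≡ 8.
  α_i^2 mod 11 = [1, 3, 4, 5, 3].
  S_2 = Σ v_i α_i^2 r_i = 8·1·5 + 4·3·1 + 8·4·8 + 4·5·0 + 9·3·6 = 470 ≡ 8.
  S = (8, 8, 8) ≠ 0, so r is not a codeword (an error is present).
Step 3: locate the error. For a single error e at position i, S_ℓ = v_i·e·α_i^ℓ, so α_err = S_1/S_0.
  S_0^{−1} = 8^{−1} = 7 (mod 11), so α_err = 8·7 = 56 ≡ 1 = α_1. Error position i = 1.
  Consistency check: S_2/S_1 = 8·7 = 56 ≡ 1 = α_err ✓ (single-error assumption holds).
Step 4: error magnitude e = S_0/v_1 = S_0·∏_{j≠1}(α_1 − α_j) = 8·7 = 56 ≡ 1 (mod 11).
Step 5: correct position 1: c_1 = r_1 − e = 5 − 1 ≡ 4 (mod 11). Hence c = [4, 1, 8, 0, 6].
  Check: interpolating c through the α_i gives m(x) = 9 + 6·x (degree < 2) with m(α_i) = c_i for every i, so c is indeed a codeword.


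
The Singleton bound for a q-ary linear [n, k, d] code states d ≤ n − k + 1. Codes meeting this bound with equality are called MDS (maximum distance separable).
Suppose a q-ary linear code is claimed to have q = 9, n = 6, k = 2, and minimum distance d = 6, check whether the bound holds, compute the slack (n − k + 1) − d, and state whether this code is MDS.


Singleton RHS = n − k + 1 = 5, slack = -1, bound violated (no such code; not MDS).

Singleton bound: d ≤ n − k + 1.
Here n = 6, k = 2, so n − k + 1 = 5.
Given d = 6, check d ≤ 5: NO.
Slack = (n − k + 1) − d = -1.
The slack is negative: d = 6 exceeds n − k + 1 = 5 by 1, so the Singleton bound is violated and no linear [6, 2, 6]_9 code can exist. In particular it is not MDS (MDS requires d = n − k + 1 exactly).
Description: the claimed parameters are [6, 2, 6]_9; such a code would be impossible (violates the Singleton bound).


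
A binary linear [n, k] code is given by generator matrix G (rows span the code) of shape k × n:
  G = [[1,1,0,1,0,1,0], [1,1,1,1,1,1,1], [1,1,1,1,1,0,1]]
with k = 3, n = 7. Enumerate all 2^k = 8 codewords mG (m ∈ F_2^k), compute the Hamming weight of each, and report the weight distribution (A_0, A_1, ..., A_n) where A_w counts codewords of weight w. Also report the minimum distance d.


Weight distribution: A_0 = 1, A_1 = 1, A_3 = 2, A_4 = 2, A_6 = 1, A_7 = 1. Minimum distance d = 1.

Enumerate all 2^3 = 8 messages m ∈ F_2^3.
For each, compute codeword c = mG in F_2^7, then tally its weight.
  m = 000 → c = 0000000, weight = 0.
  m = 100 → c = 1101010, weight = 4.
  m = 010 → c = 1111111, weight = 7.
  m = 110 → c = 0010101, weight = 3.
  m = 001 → c = 1111101, weight = 6.
  m = 101 → c = 0010111, weight = 4.
  m = 011 → c = 0000010, weight = 1.
  m = 111 → c = 1101000, weight = 3.
Tally weights:
  weight 0: 1 codewords.
  weight 1: 1 codewords.
  weight 3: 2 codewords.
  weight 4: 2 codewords.
  weight 6: 1 codewords.
  weight 7: 1 codewords.
Minimum distance d = smallest w > 0 with A_w > 0 = 1.
Sanity: Σ A_w = 8 = 2^3 = 8 ✓.


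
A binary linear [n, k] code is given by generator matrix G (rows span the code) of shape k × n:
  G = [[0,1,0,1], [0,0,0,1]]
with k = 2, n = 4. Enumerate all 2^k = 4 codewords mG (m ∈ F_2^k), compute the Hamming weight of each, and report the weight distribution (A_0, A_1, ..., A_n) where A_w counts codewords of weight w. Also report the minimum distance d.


Weight distribution: A_0 = 1, A_1 = 2, A_2 = 1. Minimum distance d = 1.

Enumerate all 2^2 = 4 messages m ∈ F_2^2.
For each, compute codeword c = mG in F_2^4, then tally its weight.
  m = 00 → c = 0000, weight = 0.
  m = 10 → c = 0101, weight = 2.
  m = 01 → c = 0001, weight = 1.
  m = 11 → c = 0100, weight = 1.
Tally weights:
  weight 0: 1 codewords.
  weight 1: 2 codewords.
  weight 2: 1 codewords.
Minimum distance d = smallest w > 0 with A_w > 0 = 1.
Sanity: Σ A_w = 4 = 2^2 = 4 ✓.


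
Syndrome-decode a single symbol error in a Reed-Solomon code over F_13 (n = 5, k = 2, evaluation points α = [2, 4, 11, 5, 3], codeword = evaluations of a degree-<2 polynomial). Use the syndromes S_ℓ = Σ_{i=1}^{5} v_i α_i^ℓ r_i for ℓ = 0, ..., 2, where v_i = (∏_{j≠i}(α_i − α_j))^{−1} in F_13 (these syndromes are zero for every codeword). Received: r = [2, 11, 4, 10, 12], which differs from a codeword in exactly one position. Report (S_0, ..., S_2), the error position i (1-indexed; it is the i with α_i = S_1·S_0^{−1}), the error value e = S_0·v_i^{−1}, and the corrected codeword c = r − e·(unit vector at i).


S = (1, 2, 4), error at position 1, error magnitude e = 2, c = [0, 11, 4, 10, 12].

Step 1: column multipliers v_i = (∏_{j≠i}(α_i − α_j))^{−1} mod 13.
  i = 1 (α = 2): (2−4)(2−11)(2−5)(2−3) = (−2)·(−9)·(−3)·(−1) = 54 ≡ 2, so v_1 = 2^{−1} = 7 (mod 13).
  i = 2 (α = 4): (4−2)(4−11)(4−5)(4−3) = 2·(−7)·(−1)·1 = 14 ≡ 1, so v_2 = 1^{−1} = 1 (mod 13).
  i = 3 (α = 11): (11−2)(11−4)(11−5)(11−3) = 9·7·6·8 = 3024 ≡ 8, so v_3 = 8^{−1} = 5 (mod 13).
  i = 4 (α = 5): (5−2)(5−4)(5−11)(5−3) = 3·1·(−6)·2 = −36 ≡ 3, so v_4 = 3^{−1} = 9 (mod 13).
  i = 5 (α = 3): (3−2)(3−4)(3−11)(3−5) = 1·(−1)·(−8)·(−2) = −16 ≡ 10, so v_5 = 10^{−1} = 4 (mod 13).
  v = [7, 1, 5, 9, 4].
Step 2: syndromes of r = [2, 11, 4, 10, 12] (all sums mod 13).
  S_0 = Σ v_i r_i = 7·2 + 1·11 + 5·4 + 9·10 + 4·12 = 183 ≡ 1.
  S_1 = Σ v_i α_i r_i = 7·2·2 + 1·4·11 + 5·11·4 + 9·5·10 + 4·3·12 = 886 ≡ 2.
  α_i^2 mod 13 = [4, 3, 4, 12, 9].
  S_2 = Σ v_i α_i^2 r_i = 7·4·2 + 1·3·11 + 5·4·4 + 9·12·10 + 4·9·12 = 1681 ≡ 4.
  S = (1, 2, 4) ≠ 0, so r is not a codeword (an error is present).
Step 3: locate the error. For a single error e at position i, S_ℓ = v_i·e·α_i^ℓ, so α_err = S_1/S_0.
  S_0^{−1} = 1^{−1} = 1 (mod 13), so α_err = 2·1 = 2 ≡ 2 = α_1. Error position i = 1.
  Consistency check: S_2/S_1 = 4·7 = 28 ≡ 2 = α_err ✓ (single-error assumption holds).
Step 4: error magnitude e = S_0/v_1 = S_0·∏_{j≠1}(α_1 − α_j) = 1·2 = 2 ≡ 2 (mod 13).
Step 5: correct position 1: c_1 = r_1 − e = 2 − 2 ≡ 0 (mod 13). Hence c = [0, 11, 4, 10, 12].
  Check: interpolating c through the α_i gives m(x) = 2 + 12·x (degree < 2) with m(α_i) = c_i for every i, so c is indeed a codeword.


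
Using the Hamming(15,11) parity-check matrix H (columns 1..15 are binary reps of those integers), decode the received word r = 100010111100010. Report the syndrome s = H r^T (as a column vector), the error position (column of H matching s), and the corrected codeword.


s = (0, 1, 1, 0)^T, error position = 6, corrected codeword c = 100011111100010

Compute s = H r^T mod 2 one row at a time:
  s_1 = 1 + 1 + 1 + 0 + 0 + 0 + 1 + 0 = 4 ≡ 0 (mod 2).
  s_2 = 0 + 1 + 0 + 1 + 0 + 0 + 1 + 0 = 3 ≡ 1 (mod 2).
  s_3 = 0 + 0 + 0 + 1 + 1 + 0 + 1 + 0 = 3 ≡ 1 (mod 2).
  s_4 = 1 + 0 + 1 + 1 + 1 + 0 + 0 + 0 = 4 ≡ 0 (mod 2).
s = (0, 1, 1, 0)^T — this equals column 6 of H (binary 0110), so error is at position 6.
Correct: flip bit 6 of r = 100010111100010 to get c = 100011111100010.


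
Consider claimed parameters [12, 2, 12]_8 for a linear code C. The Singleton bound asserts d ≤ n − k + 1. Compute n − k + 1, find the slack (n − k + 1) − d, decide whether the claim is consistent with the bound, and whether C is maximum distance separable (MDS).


Singleton RHS = n − k + 1 = 11, slack = -1, bound violated (no such code; not MDS).

Singleton bound: d ≤ n − k + 1.
Here n = 12, k = 2, so n − k + 1 = 11.
Given d = 12, check d ≤ 11: NO.
Slack = (n − k + 1) − d = -1.
The slack is negative: d = 12 exceeds n − k + 1 = 11 by 1, so the Singleton bound is violated and no linear [12, 2, 12]_8 code can exist. In particular it is not MDS (MDS requires d = n − k + 1 exactly).
Description: the claimed parameters are [12, 2, 12]_8; such a code would be impossible (violates the Singleton bound).


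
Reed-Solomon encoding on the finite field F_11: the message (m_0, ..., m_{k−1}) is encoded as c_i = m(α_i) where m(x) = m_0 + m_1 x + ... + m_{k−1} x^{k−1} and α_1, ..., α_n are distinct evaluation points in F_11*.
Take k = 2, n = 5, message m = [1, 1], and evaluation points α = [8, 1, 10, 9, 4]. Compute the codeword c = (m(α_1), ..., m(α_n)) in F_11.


c = [9, 2, 0, 10, 5]

Message polynomial: m(x) = 1 + 1·x (mod 11).
For each evaluation point α_i, compute m(α_i) mod 11:
  α_1 = 8: Horner steps 1 → 9, so m(8) = 9.
  α_2 = 1: Horner steps 1 → 2, so m(1) = 2.
  α_3 = 10: Horner steps 1 → 0, so m(10) = 0.
  α_4 = 9: Horner steps 1 → 10, so m(9) = 10.
  α_5 = 4: Horner steps 1 → 5, so m(4) = 5.
Codeword c = [9, 2, 0, 10, 5] ∈ F_11^5.


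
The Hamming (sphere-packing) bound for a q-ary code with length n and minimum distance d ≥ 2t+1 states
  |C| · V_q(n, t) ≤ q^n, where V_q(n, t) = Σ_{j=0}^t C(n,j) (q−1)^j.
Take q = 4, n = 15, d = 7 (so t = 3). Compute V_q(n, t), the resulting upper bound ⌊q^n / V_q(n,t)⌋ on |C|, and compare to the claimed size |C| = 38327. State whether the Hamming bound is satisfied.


V_q(n, t) = 13276, q^n = 1073741824, Hamming bound = 80878, |C| = 38327 ≤ bound (satisfied).

Step 1: Compute V_q(n, t) = Σ_{j=0}^3 C(n, j) (q−1)^j.
  j = 0: C(15,0)·(3)^0 = 1·1 = 1.
  j = 1: C(15,1)·(3)^1 = 15·3 = 45.
  j = 2: C(15,2)·(3)^2 = 105·9 = 945.
  j = 3: C(15,3)·(3)^3 = 455·27 = 12285.
  V_q(n, t) = 1 + 45 + 945 + 12285 = 13276.
Step 2: q^n = 4^15 = 1073741824.
Step 3: Hamming bound ⌊q^n / V_q(n,t)⌋ = ⌊1073741824/13276⌋ = 80878.
Step 4: Compare |C| = 38327 to 80878: satisfied.
The claimed |C| lies below the Hamming bound.
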